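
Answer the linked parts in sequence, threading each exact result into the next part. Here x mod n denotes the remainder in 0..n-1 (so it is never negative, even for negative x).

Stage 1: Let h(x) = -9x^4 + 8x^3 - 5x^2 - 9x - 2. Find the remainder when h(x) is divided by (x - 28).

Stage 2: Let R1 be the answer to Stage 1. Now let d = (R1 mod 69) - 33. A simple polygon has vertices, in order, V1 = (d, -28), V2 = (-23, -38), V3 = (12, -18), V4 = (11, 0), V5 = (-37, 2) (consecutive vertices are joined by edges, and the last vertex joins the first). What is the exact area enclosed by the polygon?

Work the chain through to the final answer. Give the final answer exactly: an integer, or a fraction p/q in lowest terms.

Stage 1: remainder = value at the root: -9*(28)^4 + 8*(28)^3 - 5*(28)^2 - 9*(28)^1 - 2 = (-5531904) + (175616) + (-3920) + (-252) + (-2) = -5360462; answer -5360462
Stage 2: R1 = -5360462; d = -23; cross terms: (-23*-38 - -23*-28)=230, (-23*-18 - 12*-38)=870, (12*0 - 11*-18)=198, (11*2 - -37*0)=22, (-37*-28 - -23*2)=1082; twice the area = |2402| = 2402; area = 1201; answer 1201

1201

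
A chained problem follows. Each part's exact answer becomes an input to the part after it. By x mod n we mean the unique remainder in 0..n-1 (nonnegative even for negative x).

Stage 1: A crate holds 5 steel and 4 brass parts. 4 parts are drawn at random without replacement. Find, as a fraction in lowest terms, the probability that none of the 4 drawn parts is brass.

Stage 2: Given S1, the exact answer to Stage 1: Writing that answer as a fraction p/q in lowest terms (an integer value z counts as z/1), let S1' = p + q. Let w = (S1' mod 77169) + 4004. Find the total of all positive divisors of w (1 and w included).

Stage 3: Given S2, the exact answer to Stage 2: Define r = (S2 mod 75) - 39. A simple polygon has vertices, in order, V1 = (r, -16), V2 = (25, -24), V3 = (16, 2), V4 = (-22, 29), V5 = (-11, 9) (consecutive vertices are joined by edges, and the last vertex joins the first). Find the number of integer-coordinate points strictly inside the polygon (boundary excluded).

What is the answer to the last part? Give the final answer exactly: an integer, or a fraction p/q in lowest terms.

1162

Stage 1: total draws C(9,4) = 126; favorable C(5,4) = 5; P = 5/126; answer 5/126
Stage 2: S1 = 5/126; threaded value p + q = 131; w = 4135; 4135 = 5 * 827; sigma = (1 + 5) * (1 + 827) = 6 * 828 = 4968; answer 4968
Stage 3: S2 = 4968; r = -21; cross terms: (-21*-24 - 25*-16)=904, (25*2 - 16*-24)=434, (16*29 - -22*2)=508, (-22*9 - -11*29)=121, (-11*-16 - -21*9)=365; twice the area = |2332| = 2332; area = 1166; boundary points = 2 + 1 + 1 + 1 + 5 = 10; strictly interior points = area - boundary/2 + 1 = 1162; answer 1162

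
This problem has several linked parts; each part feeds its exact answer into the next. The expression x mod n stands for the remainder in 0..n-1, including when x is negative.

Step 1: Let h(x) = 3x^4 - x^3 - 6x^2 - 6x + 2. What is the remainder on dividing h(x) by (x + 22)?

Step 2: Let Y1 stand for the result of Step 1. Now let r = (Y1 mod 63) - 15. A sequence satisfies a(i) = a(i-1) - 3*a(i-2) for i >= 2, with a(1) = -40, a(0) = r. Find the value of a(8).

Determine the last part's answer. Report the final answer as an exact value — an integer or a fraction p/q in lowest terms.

1751

Step 1: remainder = value at the root: 3*(-22)^4 - 1*(-22)^3 - 6*(-22)^2 - 6*(-22)^1 + 2 = (702768) + (10648) + (-2904) + (132) + (2) = 710646; answer 710646
Step 2: Y1 = 710646; r = -9; a(2) = 1*(-40) - 3*(-9) = -13; iterating: a(2)=-13, a(3)=107, a(4)=146, a(5)=-175, a(6)=-613, a(7)=-88, a(8)=1751; answer 1751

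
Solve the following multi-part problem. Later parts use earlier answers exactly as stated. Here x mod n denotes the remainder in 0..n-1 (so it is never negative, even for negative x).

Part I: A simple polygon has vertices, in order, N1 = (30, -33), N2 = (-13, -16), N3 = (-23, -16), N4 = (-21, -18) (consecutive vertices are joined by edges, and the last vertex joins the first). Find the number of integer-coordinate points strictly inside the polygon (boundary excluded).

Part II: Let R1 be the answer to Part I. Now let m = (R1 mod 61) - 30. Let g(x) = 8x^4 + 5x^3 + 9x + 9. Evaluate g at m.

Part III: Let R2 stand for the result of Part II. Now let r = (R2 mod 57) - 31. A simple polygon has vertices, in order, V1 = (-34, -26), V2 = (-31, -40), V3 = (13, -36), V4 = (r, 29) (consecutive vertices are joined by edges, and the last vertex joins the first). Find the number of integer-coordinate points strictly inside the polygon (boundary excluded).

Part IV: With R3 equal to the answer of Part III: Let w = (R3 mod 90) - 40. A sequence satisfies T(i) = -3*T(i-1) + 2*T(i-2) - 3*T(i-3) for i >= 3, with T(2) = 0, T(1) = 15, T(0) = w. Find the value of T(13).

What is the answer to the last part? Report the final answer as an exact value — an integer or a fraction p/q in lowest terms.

-45629937

Part I: cross terms: (30*-16 - -13*-33)=-909, (-13*-16 - -23*-16)=-160, (-23*-18 - -21*-16)=78, (-21*-33 - 30*-18)=1233; twice the area = |242| = 242; area = 121; boundary points = 1 + 10 + 2 + 3 = 16; strictly interior points = area - boundary/2 + 1 = 114; answer 114
Part II: R1 = 114; m = 23; 8*(23)^4 + 5*(23)^3 + 9*(23)^1 + 9 = (2238728) + (60835) + (207) + (9) = 2299779; answer 2299779
Part III: R2 = 2299779; r = -31; cross terms: (-34*-40 - -31*-26)=554, (-31*-36 - 13*-40)=1636, (13*29 - -31*-36)=-739, (-31*-26 - -34*29)=1792; twice the area = |3243| = 3243; area = 3243/2; boundary points = 1 + 4 + 1 + 1 = 7; strictly interior points = area - boundary/2 + 1 = 1619; answer 1619
Part IV: R3 = 1619; w = 49; T(3) = -3*(0) + 2*(15) - 3*(49) = -117; iterating: T(3)=-117, T(4)=306, T(5)=-1152, T(6)=4419, T(7)=-16479, T(8)=61731, T(9)=-231408, T(10)=867123, T(11)=-3249378, T(12)=12176604, T(13)=-45629937; answer -45629937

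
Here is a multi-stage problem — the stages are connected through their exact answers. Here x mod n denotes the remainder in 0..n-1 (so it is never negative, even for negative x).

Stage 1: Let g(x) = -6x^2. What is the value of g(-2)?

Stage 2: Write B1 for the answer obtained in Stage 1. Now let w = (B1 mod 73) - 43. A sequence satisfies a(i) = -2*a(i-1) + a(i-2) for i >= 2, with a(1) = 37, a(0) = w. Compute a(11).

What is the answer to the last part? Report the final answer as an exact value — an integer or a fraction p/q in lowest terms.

Stage 1: -6*(-2)^2 = (-24) = -24; answer -24
Stage 2: B1 = -24; w = 6; a(2) = -2*(37) + 1*(6) = -68; iterating: a(2)=-68, a(3)=173, a(4)=-414, a(5)=1001, a(6)=-2416, a(7)=5833, a(8)=-14082, a(9)=33997, a(10)=-82076, a(11)=198149; answer 198149

198149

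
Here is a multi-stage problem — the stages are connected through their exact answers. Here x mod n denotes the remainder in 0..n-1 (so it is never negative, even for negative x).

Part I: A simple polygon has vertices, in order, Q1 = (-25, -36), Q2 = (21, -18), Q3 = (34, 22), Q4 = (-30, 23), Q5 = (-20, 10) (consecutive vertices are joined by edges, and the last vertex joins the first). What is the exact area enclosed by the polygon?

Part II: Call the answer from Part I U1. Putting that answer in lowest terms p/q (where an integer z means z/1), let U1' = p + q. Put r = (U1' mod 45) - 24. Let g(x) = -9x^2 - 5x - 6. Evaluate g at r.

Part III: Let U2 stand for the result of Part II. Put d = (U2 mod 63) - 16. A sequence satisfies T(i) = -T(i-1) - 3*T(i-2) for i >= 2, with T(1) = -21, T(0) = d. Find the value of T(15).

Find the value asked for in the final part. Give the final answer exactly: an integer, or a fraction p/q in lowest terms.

Part I: cross terms: (-25*-18 - 21*-36)=1206, (21*22 - 34*-18)=1074, (34*23 - -30*22)=1442, (-30*10 - -20*23)=160, (-20*-36 - -25*10)=970; twice the area = |4852| = 4852; area = 2426; answer 2426
Part II: U1 = 2426; threaded value p + q = 2427; r = 18; -9*(18)^2 - 5*(18)^1 - 6 = (-2916) + (-90) + (-6) = -3012; answer -3012
Part III: U2 = -3012; d = -4; T(2) = -1*(-21) - 3*(-4) = 33; iterating: T(2)=33, T(3)=30, T(4)=-129, T(5)=39, T(6)=348, T(7)=-465, T(8)=-579, T(9)=1974, T(10)=-237, T(11)=-5685, T(12)=6396, T(13)=10659, T(14)=-29847, T(15)=-2130; answer -2130

-2130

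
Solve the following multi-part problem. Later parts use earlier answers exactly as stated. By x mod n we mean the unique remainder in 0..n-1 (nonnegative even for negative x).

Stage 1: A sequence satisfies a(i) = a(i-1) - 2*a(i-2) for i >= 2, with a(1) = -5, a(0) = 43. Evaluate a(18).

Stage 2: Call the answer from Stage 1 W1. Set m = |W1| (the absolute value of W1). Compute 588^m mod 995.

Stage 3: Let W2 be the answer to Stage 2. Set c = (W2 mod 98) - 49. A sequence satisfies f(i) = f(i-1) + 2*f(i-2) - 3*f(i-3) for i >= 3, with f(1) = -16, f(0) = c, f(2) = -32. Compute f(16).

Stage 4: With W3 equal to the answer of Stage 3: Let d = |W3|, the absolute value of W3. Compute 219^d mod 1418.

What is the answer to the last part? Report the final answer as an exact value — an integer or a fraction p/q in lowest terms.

Stage 1: a(2) = 1*(-5) - 2*(43) = -91; iterating: a(2)=-91, a(3)=-81, a(4)=101, a(5)=263, a(6)=61, a(7)=-465, a(8)=-587, a(9)=343, a(10)=1517, a(11)=831, a(12)=-2203, a(13)=-3865, a(14)=541, a(15)=8271, a(16)=7189, a(17)=-9353, a(18)=-23731; answer -23731
Stage 2: W1 = -23731; m = 23731; squarings mod 995: 588^1=588, 588^2=479, 588^4=591, 588^8=36, 588^16=301, 588^32=56, 588^64=151, 588^128=911, 588^256=91, 588^512=321, 588^1024=556, 588^2048=686, 588^4096=956, 588^8192=526, 588^16384=66; 588^23731 = 588^1 * 588^2 * 588^16 * 588^32 * 588^128 * 588^1024 * 588^2048 * 588^4096 * 588^16384 = 552 (mod 995); answer 552
Stage 3: W2 = 552; c = 13; f(3) = 1*(-32) + 2*(-16) - 3*(13) = -103; iterating: f(3)=-103, f(4)=-119, f(5)=-229, f(6)=-158, f(7)=-259, f(8)=112, f(9)=68, f(10)=1069, f(11)=869, f(12)=2803, f(13)=1334, f(14)=4333, f(15)=-1408, f(16)=3256; answer 3256
Stage 4: W3 = 3256; d = 3256; squarings mod 1418: 219^1=219, 219^2=1167, 219^4=609, 219^8=783, 219^16=513, 219^32=839, 219^64=593, 219^128=1403, 219^256=225, 219^512=995, 219^1024=261, 219^2048=57; 219^3256 = 219^8 * 219^16 * 219^32 * 219^128 * 219^1024 * 219^2048 = 1155 (mod 1418); answer 1155

1155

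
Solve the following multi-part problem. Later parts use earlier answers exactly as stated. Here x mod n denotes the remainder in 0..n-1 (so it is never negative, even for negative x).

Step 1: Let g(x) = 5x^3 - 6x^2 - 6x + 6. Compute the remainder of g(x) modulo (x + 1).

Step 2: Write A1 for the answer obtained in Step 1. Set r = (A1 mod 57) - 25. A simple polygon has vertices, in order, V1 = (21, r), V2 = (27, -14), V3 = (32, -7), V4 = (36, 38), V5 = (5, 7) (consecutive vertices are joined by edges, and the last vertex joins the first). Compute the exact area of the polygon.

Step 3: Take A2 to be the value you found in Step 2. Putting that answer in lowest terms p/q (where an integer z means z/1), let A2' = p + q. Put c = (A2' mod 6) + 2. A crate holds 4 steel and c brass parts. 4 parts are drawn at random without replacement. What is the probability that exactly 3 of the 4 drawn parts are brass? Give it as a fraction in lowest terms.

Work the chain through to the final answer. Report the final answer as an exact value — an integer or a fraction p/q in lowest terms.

Step 1: remainder = value at the root: 5*(-1)^3 - 6*(-1)^2 - 6*(-1)^1 + 6 = (-5) + (-6) + (6) + (6) = 1; answer 1
Step 2: A1 = 1; r = -24; cross terms: (21*-14 - 27*-24)=354, (27*-7 - 32*-14)=259, (32*38 - 36*-7)=1468, (36*7 - 5*38)=62, (5*-24 - 21*7)=-267; twice the area = |1876| = 1876; area = 938; answer 938
Step 3: A2 = 938; threaded value p + q = 939; c = 5; total draws C(9,4) = 126; favorable C(5,3)*C(4,1) = 40; P = 20/63; answer 20/63

20/63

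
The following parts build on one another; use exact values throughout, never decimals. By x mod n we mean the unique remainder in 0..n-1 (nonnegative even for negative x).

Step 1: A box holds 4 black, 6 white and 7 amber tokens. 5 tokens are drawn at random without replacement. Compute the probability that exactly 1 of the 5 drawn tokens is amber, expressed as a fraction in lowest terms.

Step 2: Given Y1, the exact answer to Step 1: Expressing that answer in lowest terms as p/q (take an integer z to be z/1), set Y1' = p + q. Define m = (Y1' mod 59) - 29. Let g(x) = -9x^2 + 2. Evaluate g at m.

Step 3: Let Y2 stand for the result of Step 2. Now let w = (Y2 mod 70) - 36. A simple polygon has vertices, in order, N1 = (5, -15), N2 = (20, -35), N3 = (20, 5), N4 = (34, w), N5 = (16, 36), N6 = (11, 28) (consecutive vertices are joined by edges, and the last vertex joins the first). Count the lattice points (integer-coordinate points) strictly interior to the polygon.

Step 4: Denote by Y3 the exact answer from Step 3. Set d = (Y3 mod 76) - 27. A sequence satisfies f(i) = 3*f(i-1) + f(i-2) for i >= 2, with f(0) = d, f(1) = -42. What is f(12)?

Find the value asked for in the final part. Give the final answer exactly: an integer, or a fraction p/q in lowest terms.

Step 1: total draws C(17,5) = 6188; favorable C(7,1)*C(10,4) = 1470; P = 105/442; answer 105/442
Step 2: Y1 = 105/442; threaded value p + q = 547; m = -13; -9*(-13)^2 + 2 = (-1521) + (2) = -1519; answer -1519
Step 3: Y2 = -1519; w = -15; cross terms: (5*-35 - 20*-15)=125, (20*5 - 20*-35)=800, (20*-15 - 34*5)=-470, (34*36 - 16*-15)=1464, (16*28 - 11*36)=52, (11*-15 - 5*28)=-305; twice the area = |1666| = 1666; area = 833; boundary points = 5 + 40 + 2 + 3 + 1 + 1 = 52; strictly interior points = area - boundary/2 + 1 = 808; answer 808
Step 4: Y3 = 808; d = 21; f(2) = 3*(-42) + 1*(21) = -105; iterating: f(2)=-105, f(3)=-357, f(4)=-1176, f(5)=-3885, f(6)=-12831, f(7)=-42378, f(8)=-139965, f(9)=-462273, f(10)=-1526784, f(11)=-5042625, f(12)=-16654659; answer -16654659

-16654659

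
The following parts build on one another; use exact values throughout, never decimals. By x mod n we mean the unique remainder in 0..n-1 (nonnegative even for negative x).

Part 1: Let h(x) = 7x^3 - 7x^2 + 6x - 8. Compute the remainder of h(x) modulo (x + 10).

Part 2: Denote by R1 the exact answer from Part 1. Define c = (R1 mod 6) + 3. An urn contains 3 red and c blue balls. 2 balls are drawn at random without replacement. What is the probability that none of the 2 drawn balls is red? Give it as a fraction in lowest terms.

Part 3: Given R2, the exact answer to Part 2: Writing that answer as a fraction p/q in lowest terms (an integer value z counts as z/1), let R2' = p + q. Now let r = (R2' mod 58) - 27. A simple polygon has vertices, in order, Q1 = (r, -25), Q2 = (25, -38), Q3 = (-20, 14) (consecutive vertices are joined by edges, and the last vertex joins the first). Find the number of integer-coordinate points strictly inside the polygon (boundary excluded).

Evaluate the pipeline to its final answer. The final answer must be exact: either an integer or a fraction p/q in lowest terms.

564

Part 1: remainder = value at the root: 7*(-10)^3 - 7*(-10)^2 + 6*(-10)^1 - 8 = (-7000) + (-700) + (-60) + (-8) = -7768; answer -7768
Part 2: R1 = -7768; c = 5; total draws C(8,2) = 28; favorable C(5,2) = 10; P = 5/14; answer 5/14
Part 3: R2 = 5/14; threaded value p + q = 19; r = -8; cross terms: (-8*-38 - 25*-25)=929, (25*14 - -20*-38)=-410, (-20*-25 - -8*14)=612; twice the area = |1131| = 1131; area = 1131/2; boundary points = 1 + 1 + 3 = 5; strictly interior points = area - boundary/2 + 1 = 564; answer 564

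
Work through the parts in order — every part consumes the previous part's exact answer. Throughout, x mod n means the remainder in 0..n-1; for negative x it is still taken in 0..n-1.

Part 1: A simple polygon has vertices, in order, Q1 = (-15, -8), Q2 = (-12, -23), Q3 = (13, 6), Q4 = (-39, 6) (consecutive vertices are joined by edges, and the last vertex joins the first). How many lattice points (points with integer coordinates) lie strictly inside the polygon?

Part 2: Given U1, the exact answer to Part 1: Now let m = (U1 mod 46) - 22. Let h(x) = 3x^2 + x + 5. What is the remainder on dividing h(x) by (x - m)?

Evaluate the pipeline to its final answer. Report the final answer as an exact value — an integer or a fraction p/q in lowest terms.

145

Part 1: cross terms: (-15*-23 - -12*-8)=249, (-12*6 - 13*-23)=227, (13*6 - -39*6)=312, (-39*-8 - -15*6)=402; twice the area = |1190| = 1190; area = 595; boundary points = 3 + 1 + 52 + 2 = 58; strictly interior points = area - boundary/2 + 1 = 567; answer 567
Part 2: U1 = 567; m = -7; remainder = value at the root: 3*(-7)^2 + 1*(-7)^1 + 5 = (147) + (-7) + (5) = 145; answer 145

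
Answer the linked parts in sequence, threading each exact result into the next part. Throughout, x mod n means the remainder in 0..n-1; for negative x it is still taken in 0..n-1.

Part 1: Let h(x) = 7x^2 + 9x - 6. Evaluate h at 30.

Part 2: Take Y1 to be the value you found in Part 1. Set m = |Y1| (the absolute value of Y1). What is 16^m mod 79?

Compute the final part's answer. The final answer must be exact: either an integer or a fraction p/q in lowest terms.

38

Part 1: 7*(30)^2 + 9*(30)^1 - 6 = (6300) + (270) + (-6) = 6564; answer 6564
Part 2: Y1 = 6564; m = 6564; squarings mod 79: 16^1=16, 16^2=19, 16^4=45, 16^8=50, 16^16=51, 16^32=73, 16^64=36, 16^128=32, 16^256=76, 16^512=9, 16^1024=2, 16^2048=4, 16^4096=16; 16^6564 = 16^4 * 16^32 * 16^128 * 16^256 * 16^2048 * 16^4096 = 38 (mod 79); answer 38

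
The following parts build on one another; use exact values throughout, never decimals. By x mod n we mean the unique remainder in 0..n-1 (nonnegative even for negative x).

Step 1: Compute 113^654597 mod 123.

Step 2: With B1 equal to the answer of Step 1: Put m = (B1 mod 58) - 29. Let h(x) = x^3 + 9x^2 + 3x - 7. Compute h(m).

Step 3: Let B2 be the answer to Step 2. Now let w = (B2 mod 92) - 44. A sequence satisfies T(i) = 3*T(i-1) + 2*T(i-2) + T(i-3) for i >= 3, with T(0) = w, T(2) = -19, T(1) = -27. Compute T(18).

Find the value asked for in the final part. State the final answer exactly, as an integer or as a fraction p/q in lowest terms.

Step 1: squarings mod 123: 113^1=113, 113^2=100, 113^4=37, 113^8=16, 113^16=10, 113^32=100, 113^64=37, 113^128=16, 113^256=10, 113^512=100, 113^1024=37, 113^2048=16, 113^4096=10, 113^8192=100, 113^16384=37, 113^32768=16, 113^65536=10, 113^131072=100, 113^262144=37, 113^524288=16; 113^654597 = 113^1 * 113^4 * 113^256 * 113^1024 * 113^2048 * 113^4096 * 113^8192 * 113^16384 * 113^32768 * 113^65536 * 113^524288 = 23 (mod 123); answer 23
Step 2: B1 = 23; m = -6; 1*(-6)^3 + 9*(-6)^2 + 3*(-6)^1 - 7 = (-216) + (324) + (-18) + (-7) = 83; answer 83
Step 3: B2 = 83; w = 39; T(3) = 3*(-19) + 2*(-27) + 1*(39) = -72; iterating: T(3)=-72, T(4)=-281, T(5)=-1006, T(6)=-3652, T(7)=-13249, T(8)=-48057, T(9)=-174321, T(10)=-632326, T(11)=-2293677, T(12)=-8320004, T(13)=-30179692, T(14)=-109472761, T(15)=-397097671, T(16)=-1440418227, T(17)=-5224922784, T(18)=-18952702477; answer -18952702477

-18952702477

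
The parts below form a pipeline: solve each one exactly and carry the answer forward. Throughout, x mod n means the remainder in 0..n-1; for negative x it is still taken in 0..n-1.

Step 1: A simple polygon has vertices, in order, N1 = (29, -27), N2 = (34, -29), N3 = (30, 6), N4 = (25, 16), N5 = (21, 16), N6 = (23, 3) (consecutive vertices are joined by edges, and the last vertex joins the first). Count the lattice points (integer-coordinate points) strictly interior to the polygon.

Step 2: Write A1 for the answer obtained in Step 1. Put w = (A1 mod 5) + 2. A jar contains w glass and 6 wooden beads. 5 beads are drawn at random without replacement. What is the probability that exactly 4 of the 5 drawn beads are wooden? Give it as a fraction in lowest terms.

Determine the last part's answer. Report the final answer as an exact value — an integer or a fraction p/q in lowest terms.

Step 1: cross terms: (29*-29 - 34*-27)=77, (34*6 - 30*-29)=1074, (30*16 - 25*6)=330, (25*16 - 21*16)=64, (21*3 - 23*16)=-305, (23*-27 - 29*3)=-708; twice the area = |532| = 532; area = 266; boundary points = 1 + 1 + 5 + 4 + 1 + 6 = 18; strictly interior points = area - boundary/2 + 1 = 258; answer 258
Step 2: A1 = 258; w = 5; total draws C(11,5) = 462; favorable C(6,4)*C(5,1) = 75; P = 25/154; answer 25/154

25/154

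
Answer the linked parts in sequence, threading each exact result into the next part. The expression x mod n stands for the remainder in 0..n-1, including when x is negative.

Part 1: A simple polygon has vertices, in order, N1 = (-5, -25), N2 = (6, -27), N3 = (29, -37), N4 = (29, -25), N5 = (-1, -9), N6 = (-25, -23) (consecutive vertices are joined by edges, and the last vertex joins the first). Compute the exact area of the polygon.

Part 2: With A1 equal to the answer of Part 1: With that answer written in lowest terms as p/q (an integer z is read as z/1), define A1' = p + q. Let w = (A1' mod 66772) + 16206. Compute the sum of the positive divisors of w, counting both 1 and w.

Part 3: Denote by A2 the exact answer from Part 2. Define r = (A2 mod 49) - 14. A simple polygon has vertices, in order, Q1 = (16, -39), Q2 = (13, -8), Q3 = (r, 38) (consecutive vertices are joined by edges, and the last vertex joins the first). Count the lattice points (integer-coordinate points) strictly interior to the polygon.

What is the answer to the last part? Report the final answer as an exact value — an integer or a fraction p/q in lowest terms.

220

Part 1: cross terms: (-5*-27 - 6*-25)=285, (6*-37 - 29*-27)=561, (29*-25 - 29*-37)=348, (29*-9 - -1*-25)=-286, (-1*-23 - -25*-9)=-202, (-25*-25 - -5*-23)=510; twice the area = |1216| = 1216; area = 608; answer 608
Part 2: A1 = 608; threaded value p + q = 609; w = 16815; 16815 = 3 * 5 * 19 * 59; sigma = (1 + 3) * (1 + 5) * (1 + 19) * (1 + 59) = 4 * 6 * 20 * 60 = 28800; answer 28800
Part 3: A2 = 28800; r = 23; cross terms: (16*-8 - 13*-39)=379, (13*38 - 23*-8)=678, (23*-39 - 16*38)=-1505; twice the area = |-448| = 448; area = 224; boundary points = 1 + 2 + 7 = 10; strictly interior points = area - boundary/2 + 1 = 220; answer 220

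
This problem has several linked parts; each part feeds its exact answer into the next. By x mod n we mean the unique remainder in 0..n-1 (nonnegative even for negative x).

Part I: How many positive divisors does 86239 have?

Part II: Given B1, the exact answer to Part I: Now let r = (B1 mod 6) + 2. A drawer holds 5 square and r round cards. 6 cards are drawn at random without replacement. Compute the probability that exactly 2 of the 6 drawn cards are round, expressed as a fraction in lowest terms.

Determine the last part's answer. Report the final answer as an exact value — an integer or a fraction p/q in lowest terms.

5/14

Part I: 86239 is prime, so its only divisors are 1 and 86239; count = 2; answer 2
Part II: B1 = 2; r = 4; total draws C(9,6) = 84; favorable C(4,2)*C(5,4) = 30; P = 5/14; answer 5/14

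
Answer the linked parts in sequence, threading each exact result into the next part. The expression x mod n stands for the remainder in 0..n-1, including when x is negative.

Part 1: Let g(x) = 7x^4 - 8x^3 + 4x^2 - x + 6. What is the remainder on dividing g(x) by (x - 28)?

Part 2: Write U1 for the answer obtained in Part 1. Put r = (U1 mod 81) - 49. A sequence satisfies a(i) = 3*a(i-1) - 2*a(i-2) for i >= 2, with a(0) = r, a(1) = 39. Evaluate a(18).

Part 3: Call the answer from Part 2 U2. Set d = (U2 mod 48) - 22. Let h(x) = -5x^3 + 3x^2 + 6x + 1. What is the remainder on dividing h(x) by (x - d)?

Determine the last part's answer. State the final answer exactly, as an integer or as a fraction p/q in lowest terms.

Part 1: remainder = value at the root: 7*(28)^4 - 8*(28)^3 + 4*(28)^2 - 1*(28)^1 + 6 = (4302592) + (-175616) + (3136) + (-28) + (6) = 4130090; answer 4130090
Part 2: U1 = 4130090; r = 13; a(2) = 3*(39) - 2*(13) = 91; iterating: a(2)=91, a(3)=195, a(4)=403, a(5)=819, a(6)=1651, a(7)=3315, a(8)=6643, a(9)=13299, a(10)=26611, a(11)=53235, a(12)=106483, a(13)=212979, a(14)=425971, a(15)=851955, a(16)=1703923, a(17)=3407859, a(18)=6815731; answer 6815731
Part 3: U2 = 6815731; d = -3; remainder = value at the root: -5*(-3)^3 + 3*(-3)^2 + 6*(-3)^1 + 1 = (135) + (27) + (-18) + (1) = 145; answer 145

145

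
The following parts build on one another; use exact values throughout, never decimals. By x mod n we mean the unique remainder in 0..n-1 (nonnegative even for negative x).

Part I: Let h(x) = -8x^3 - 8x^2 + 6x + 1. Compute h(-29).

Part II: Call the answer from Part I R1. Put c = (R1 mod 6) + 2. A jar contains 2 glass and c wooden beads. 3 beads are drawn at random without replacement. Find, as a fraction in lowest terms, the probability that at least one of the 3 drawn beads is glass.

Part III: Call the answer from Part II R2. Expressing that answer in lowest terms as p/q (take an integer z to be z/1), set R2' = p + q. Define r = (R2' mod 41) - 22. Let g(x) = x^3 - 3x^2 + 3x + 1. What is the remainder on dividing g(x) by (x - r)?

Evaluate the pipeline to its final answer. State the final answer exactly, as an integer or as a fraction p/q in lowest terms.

-1329

Part I: -8*(-29)^3 - 8*(-29)^2 + 6*(-29)^1 + 1 = (195112) + (-6728) + (-174) + (1) = 188211; answer 188211
Part II: R1 = 188211; c = 5; total draws C(7,3) = 35; complement C(5,3) = 10; favorable 35 - 10 = 25; P = 5/7; answer 5/7
Part III: R2 = 5/7; threaded value p + q = 12; r = -10; remainder = value at the root: 1*(-10)^3 - 3*(-10)^2 + 3*(-10)^1 + 1 = (-1000) + (-300) + (-30) + (1) = -1329; answer -1329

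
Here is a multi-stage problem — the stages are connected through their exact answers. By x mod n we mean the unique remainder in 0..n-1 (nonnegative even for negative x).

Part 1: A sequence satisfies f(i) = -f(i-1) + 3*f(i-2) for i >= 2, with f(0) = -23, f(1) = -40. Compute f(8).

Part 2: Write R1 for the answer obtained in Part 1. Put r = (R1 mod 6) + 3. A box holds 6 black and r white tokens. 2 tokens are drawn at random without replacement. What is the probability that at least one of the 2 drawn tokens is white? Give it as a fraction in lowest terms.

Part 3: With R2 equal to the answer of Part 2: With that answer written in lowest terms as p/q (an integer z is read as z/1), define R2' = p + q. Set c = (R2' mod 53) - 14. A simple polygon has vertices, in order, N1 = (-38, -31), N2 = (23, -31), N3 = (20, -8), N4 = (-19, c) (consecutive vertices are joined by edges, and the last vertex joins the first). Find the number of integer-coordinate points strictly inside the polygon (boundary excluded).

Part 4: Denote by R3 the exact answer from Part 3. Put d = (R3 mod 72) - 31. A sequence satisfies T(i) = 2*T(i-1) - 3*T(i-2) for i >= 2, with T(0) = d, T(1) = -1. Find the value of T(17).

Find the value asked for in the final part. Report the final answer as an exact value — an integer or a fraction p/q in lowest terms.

Part 1: f(2) = -1*(-40) + 3*(-23) = -29; iterating: f(2)=-29, f(3)=-91, f(4)=4, f(5)=-277, f(6)=289, f(7)=-1120, f(8)=1987; answer 1987
Part 2: R1 = 1987; r = 4; total draws C(10,2) = 45; complement C(6,2) = 15; favorable 45 - 15 = 30; P = 2/3; answer 2/3
Part 3: R2 = 2/3; threaded value p + q = 5; c = -9; cross terms: (-38*-31 - 23*-31)=1891, (23*-8 - 20*-31)=436, (20*-9 - -19*-8)=-332, (-19*-31 - -38*-9)=247; twice the area = |2242| = 2242; area = 1121; boundary points = 61 + 1 + 1 + 1 = 64; strictly interior points = area - boundary/2 + 1 = 1090; answer 1090
Part 4: R3 = 1090; d = -21; T(2) = 2*(-1) - 3*(-21) = 61; iterating: T(2)=61, T(3)=125, T(4)=67, T(5)=-241, T(6)=-683, T(7)=-643, T(8)=763, T(9)=3455, T(10)=4621, T(11)=-1123, T(12)=-16109, T(13)=-28849, T(14)=-9371, T(15)=67805, T(16)=163723, T(17)=124031; answer 124031

124031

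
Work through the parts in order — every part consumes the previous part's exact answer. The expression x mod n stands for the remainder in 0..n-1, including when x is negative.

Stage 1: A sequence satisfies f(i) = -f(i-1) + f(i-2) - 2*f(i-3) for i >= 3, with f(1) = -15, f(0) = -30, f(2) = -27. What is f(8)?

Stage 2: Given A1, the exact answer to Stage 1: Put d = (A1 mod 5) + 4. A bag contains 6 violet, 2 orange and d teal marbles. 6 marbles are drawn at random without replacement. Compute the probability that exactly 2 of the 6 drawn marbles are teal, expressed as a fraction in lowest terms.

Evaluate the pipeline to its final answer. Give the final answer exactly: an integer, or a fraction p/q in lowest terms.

Stage 1: f(3) = -1*(-27) + 1*(-15) - 2*(-30) = 72; iterating: f(3)=72, f(4)=-69, f(5)=195, f(6)=-408, f(7)=741, f(8)=-1539; answer -1539
Stage 2: A1 = -1539; d = 5; total draws C(13,6) = 1716; favorable C(5,2)*C(8,4) = 700; P = 175/429; answer 175/429

175/429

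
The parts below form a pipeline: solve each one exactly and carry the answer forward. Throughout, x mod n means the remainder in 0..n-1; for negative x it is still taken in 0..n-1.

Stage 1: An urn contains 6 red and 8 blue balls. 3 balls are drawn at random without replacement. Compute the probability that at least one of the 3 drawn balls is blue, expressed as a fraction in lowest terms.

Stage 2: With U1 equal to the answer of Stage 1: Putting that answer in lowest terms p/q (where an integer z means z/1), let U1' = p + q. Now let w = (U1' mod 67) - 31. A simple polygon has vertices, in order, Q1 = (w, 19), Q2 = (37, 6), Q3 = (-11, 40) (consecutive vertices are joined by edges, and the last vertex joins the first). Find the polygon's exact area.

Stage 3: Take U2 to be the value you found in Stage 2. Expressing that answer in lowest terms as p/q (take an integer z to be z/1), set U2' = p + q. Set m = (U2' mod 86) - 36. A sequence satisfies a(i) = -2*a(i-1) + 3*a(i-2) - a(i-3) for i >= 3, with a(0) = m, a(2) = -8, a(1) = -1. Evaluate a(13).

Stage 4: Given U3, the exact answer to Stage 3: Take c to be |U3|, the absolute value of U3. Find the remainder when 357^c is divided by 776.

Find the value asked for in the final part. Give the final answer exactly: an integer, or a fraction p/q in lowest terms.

Stage 1: total draws C(14,3) = 364; complement C(6,3) = 20; favorable 364 - 20 = 344; P = 86/91; answer 86/91
Stage 2: U1 = 86/91; threaded value p + q = 177; w = 12; cross terms: (12*6 - 37*19)=-631, (37*40 - -11*6)=1546, (-11*19 - 12*40)=-689; twice the area = |226| = 226; area = 113; answer 113
Stage 3: U2 = 113; threaded value p + q = 114; m = -8; a(3) = -2*(-8) + 3*(-1) - 1*(-8) = 21; iterating: a(3)=21, a(4)=-65, a(5)=201, a(6)=-618, a(7)=1904, a(8)=-5863, a(9)=18056, a(10)=-55605, a(11)=171241, a(12)=-527353, a(13)=1624034; answer 1624034
Stage 4: U3 = 1624034; c = 1624034; squarings mod 776: 357^1=357, 357^2=185, 357^4=81, 357^8=353, 357^16=449, 357^32=617, 357^64=449, 357^128=617, 357^256=449, 357^512=617, 357^1024=449, 357^2048=617, 357^4096=449, 357^8192=617, 357^16384=449, 357^32768=617, 357^65536=449, 357^131072=617, 357^262144=449, 357^524288=617, 357^1048576=449; 357^1624034 = 357^2 * 357^32 * 357^64 * 357^128 * 357^256 * 357^512 * 357^1024 * 357^16384 * 357^32768 * 357^524288 * 357^1048576 = 185 (mod 776); answer 185

185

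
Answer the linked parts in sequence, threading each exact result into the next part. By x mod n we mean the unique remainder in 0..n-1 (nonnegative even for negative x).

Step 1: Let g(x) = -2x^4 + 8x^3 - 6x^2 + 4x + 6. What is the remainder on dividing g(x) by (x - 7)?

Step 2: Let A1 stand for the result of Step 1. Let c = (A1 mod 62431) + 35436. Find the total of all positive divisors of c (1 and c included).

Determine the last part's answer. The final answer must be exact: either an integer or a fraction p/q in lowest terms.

95550

Step 1: remainder = value at the root: -2*(7)^4 + 8*(7)^3 - 6*(7)^2 + 4*(7)^1 + 6 = (-4802) + (2744) + (-294) + (28) + (6) = -2318; answer -2318
Step 2: A1 = -2318; c = 95549; 95549 is prime, so its only divisors are 1 and 95549; sigma = 1 + 95549 = 95550; answer 95550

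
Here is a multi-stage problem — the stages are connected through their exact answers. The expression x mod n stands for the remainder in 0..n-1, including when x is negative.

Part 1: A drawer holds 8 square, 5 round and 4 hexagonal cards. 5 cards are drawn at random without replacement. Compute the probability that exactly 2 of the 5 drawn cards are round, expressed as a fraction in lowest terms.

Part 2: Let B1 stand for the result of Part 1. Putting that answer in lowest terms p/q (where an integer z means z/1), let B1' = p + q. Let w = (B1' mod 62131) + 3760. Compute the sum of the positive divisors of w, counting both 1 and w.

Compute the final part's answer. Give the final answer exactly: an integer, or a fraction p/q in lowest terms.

5858

Part 1: total draws C(17,5) = 6188; favorable C(5,2)*C(12,3) = 2200; P = 550/1547; answer 550/1547
Part 2: B1 = 550/1547; threaded value p + q = 2097; w = 5857; 5857 is prime, so its only divisors are 1 and 5857; sigma = 1 + 5857 = 5858; answer 5858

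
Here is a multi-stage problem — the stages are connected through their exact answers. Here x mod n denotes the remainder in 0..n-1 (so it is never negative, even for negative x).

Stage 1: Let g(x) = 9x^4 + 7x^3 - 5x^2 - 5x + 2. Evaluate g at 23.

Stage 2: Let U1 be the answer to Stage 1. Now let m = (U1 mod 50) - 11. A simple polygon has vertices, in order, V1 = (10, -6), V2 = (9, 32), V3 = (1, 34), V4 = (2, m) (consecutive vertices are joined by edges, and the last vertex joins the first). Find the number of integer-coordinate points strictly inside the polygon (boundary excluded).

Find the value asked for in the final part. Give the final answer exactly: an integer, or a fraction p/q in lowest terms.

Stage 1: 9*(23)^4 + 7*(23)^3 - 5*(23)^2 - 5*(23)^1 + 2 = (2518569) + (85169) + (-2645) + (-115) + (2) = 2600980; answer 2600980
Stage 2: U1 = 2600980; m = 19; cross terms: (10*32 - 9*-6)=374, (9*34 - 1*32)=274, (1*19 - 2*34)=-49, (2*-6 - 10*19)=-202; twice the area = |397| = 397; area = 397/2; boundary points = 1 + 2 + 1 + 1 = 5; strictly interior points = area - boundary/2 + 1 = 197; answer 197

197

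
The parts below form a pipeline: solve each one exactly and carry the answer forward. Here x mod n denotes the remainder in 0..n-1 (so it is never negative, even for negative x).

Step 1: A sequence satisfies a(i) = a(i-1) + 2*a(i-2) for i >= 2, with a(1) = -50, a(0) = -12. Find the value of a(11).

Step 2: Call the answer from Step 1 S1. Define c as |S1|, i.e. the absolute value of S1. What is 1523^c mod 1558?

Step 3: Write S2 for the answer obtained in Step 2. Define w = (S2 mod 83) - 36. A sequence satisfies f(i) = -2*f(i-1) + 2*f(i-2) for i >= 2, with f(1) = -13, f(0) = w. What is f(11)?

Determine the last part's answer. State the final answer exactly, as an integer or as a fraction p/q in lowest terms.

Step 1: a(2) = 1*(-50) + 2*(-12) = -74; iterating: a(2)=-74, a(3)=-174, a(4)=-322, a(5)=-670, a(6)=-1314, a(7)=-2654, a(8)=-5282, a(9)=-10590, a(10)=-21154, a(11)=-42334; answer -42334
Step 2: S1 = -42334; c = 42334; squarings mod 1558: 1523^1=1523, 1523^2=1225, 1523^4=271, 1523^8=215, 1523^16=1043, 1523^32=365, 1523^64=795, 1523^128=1035, 1523^256=879, 1523^512=1431, 1523^1024=549, 1523^2048=707, 1523^4096=1289, 1523^8192=693, 1523^16384=385, 1523^32768=215; 1523^42334 = 1523^2 * 1523^4 * 1523^8 * 1523^16 * 1523^64 * 1523^256 * 1523^1024 * 1523^8192 * 1523^32768 = 1005 (mod 1558); answer 1005
Step 3: S2 = 1005; w = -27; f(2) = -2*(-13) + 2*(-27) = -28; iterating: f(2)=-28, f(3)=30, f(4)=-116, f(5)=292, f(6)=-816, f(7)=2216, f(8)=-6064, f(9)=16560, f(10)=-45248, f(11)=123616; answer 123616

123616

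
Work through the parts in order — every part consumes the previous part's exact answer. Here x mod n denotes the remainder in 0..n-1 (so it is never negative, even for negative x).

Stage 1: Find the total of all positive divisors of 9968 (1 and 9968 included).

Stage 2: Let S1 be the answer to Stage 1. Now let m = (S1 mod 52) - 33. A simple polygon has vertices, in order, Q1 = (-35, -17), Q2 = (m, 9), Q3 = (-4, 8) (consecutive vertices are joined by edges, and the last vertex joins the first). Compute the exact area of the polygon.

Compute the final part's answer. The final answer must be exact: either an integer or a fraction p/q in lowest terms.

228

Stage 1: 9968 = 2^4 * 7 * 89; sigma = (1 + 2 + 4 + 8 + 16) * (1 + 7) * (1 + 89) = 31 * 8 * 90 = 22320; answer 22320
Stage 2: S1 = 22320; m = -21; cross terms: (-35*9 - -21*-17)=-672, (-21*8 - -4*9)=-132, (-4*-17 - -35*8)=348; twice the area = |-456| = 456; area = 228; answer 228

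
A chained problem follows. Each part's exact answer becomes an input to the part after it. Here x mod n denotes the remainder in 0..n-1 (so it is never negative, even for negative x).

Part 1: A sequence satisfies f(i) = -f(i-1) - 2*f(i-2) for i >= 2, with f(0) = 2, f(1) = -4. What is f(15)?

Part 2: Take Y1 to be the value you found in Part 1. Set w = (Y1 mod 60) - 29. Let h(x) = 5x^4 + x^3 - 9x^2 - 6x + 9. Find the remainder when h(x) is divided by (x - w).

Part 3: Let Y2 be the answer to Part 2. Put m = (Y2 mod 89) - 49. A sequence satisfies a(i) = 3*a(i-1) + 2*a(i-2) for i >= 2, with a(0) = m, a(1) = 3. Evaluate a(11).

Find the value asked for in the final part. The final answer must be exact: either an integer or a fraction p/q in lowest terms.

Part 1: f(2) = -1*(-4) - 2*(2) = 0; iterating: f(2)=0, f(3)=8, f(4)=-8, f(5)=-8, f(6)=24, f(7)=-8, f(8)=-40, f(9)=56, f(10)=24, f(11)=-136, f(12)=88, f(13)=184, f(14)=-360, f(15)=-8; answer -8
Part 2: Y1 = -8; w = 23; remainder = value at the root: 5*(23)^4 + 1*(23)^3 - 9*(23)^2 - 6*(23)^1 + 9 = (1399205) + (12167) + (-4761) + (-138) + (9) = 1406482; answer 1406482
Part 3: Y2 = 1406482; m = -34; a(2) = 3*(3) + 2*(-34) = -59; iterating: a(2)=-59, a(3)=-171, a(4)=-631, a(5)=-2235, a(6)=-7967, a(7)=-28371, a(8)=-101047, a(9)=-359883, a(10)=-1281743, a(11)=-4564995; answer -4564995

-4564995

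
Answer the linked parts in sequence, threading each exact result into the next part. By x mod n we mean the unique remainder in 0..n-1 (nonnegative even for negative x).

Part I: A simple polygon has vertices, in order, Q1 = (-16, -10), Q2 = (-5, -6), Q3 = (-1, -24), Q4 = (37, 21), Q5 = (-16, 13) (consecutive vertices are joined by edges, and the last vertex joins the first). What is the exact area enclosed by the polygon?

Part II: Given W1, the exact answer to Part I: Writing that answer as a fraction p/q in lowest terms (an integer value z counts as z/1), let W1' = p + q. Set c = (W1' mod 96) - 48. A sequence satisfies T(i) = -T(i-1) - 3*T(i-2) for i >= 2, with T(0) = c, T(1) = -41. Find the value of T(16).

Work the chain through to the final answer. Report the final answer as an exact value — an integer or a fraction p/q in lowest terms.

155693

Part I: cross terms: (-16*-6 - -5*-10)=46, (-5*-24 - -1*-6)=114, (-1*21 - 37*-24)=867, (37*13 - -16*21)=817, (-16*-10 - -16*13)=368; twice the area = |2212| = 2212; area = 1106; answer 1106
Part II: W1 = 1106; threaded value p + q = 1107; c = 3; T(2) = -1*(-41) - 3*(3) = 32; iterating: T(2)=32, T(3)=91, T(4)=-187, T(5)=-86, T(6)=647, T(7)=-389, T(8)=-1552, T(9)=2719, T(10)=1937, T(11)=-10094, T(12)=4283, T(13)=25999, T(14)=-38848, T(15)=-39149, T(16)=155693; answer 155693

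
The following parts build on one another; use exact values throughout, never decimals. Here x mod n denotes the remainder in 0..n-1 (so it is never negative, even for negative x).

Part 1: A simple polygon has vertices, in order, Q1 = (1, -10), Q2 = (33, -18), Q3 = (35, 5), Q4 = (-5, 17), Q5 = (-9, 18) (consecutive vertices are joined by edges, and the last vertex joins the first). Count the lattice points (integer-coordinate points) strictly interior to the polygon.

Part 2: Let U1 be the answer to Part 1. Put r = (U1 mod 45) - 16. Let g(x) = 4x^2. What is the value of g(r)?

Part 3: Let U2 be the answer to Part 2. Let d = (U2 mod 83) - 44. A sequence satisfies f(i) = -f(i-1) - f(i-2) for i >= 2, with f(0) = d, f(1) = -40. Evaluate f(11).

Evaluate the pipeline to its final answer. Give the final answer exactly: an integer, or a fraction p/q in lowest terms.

77

Part 1: cross terms: (1*-18 - 33*-10)=312, (33*5 - 35*-18)=795, (35*17 - -5*5)=620, (-5*18 - -9*17)=63, (-9*-10 - 1*18)=72; twice the area = |1862| = 1862; area = 931; boundary points = 8 + 1 + 4 + 1 + 2 = 16; strictly interior points = area - boundary/2 + 1 = 924; answer 924
Part 2: U1 = 924; r = 8; 4*(8)^2 = (256) = 256; answer 256
Part 3: U2 = 256; d = -37; f(2) = -1*(-40) - 1*(-37) = 77; iterating: f(2)=77, f(3)=-37, f(4)=-40, f(5)=77, f(6)=-37, f(7)=-40, f(8)=77, f(9)=-37, f(10)=-40, f(11)=77; answer 77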